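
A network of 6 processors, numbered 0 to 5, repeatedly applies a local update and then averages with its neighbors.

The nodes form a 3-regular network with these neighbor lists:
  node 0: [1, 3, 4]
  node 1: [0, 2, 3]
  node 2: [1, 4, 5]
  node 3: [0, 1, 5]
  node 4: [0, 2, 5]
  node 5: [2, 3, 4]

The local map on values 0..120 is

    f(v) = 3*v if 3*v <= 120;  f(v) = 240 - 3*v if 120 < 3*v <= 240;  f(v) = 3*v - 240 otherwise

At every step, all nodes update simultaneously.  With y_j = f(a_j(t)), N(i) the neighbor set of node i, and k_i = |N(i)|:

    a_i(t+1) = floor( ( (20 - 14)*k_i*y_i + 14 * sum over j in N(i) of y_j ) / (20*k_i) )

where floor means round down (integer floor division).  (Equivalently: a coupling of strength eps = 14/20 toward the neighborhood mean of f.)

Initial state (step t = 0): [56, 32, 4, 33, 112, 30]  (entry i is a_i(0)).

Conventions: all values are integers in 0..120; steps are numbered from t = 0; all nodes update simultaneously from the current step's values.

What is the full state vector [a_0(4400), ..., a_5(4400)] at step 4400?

Answer: [60, 60, 60, 60, 60, 60]
Key observation: The state at step 25, [60, 60, 60, 60, 60, 60], reappears at step 26: the system is in a cycle of period 1 from step 25 on.  Therefore the state at step 4400 equals the state at step 25 + ((4400 - 25) mod 1) = 25, which is [60, 60, 60, 60, 60, 60].

Derivation:
t=0: [56, 32, 4, 33, 112, 30]
t=1: [89, 71, 69, 89, 69, 75]
t=2: [28, 28, 27, 24, 27, 26]
t=3: [80, 80, 81, 79, 81, 78]
t=4: [1, 1, 3, 2, 3, 3]
t=5: [5, 5, 7, 5, 7, 8]
t=6: [16, 16, 20, 17, 20, 20]
t=7: [51, 51, 57, 51, 57, 57]
t=8: [82, 82, 73, 82, 73, 73]
t=9: [9, 9, 17, 9, 17, 17]
t=10: [32, 32, 45, 32, 45, 45]
t=11: [98, 98, 102, 98, 102, 102]
t=12: [56, 56, 63, 56, 63, 63]
t=13: [67, 67, 55, 67, 55, 55]
t=14: [47, 47, 66, 47, 66, 66]
t=15: [85, 85, 55, 85, 55, 55]
t=16: [29, 29, 61, 29, 61, 61]
t=17: [80, 80, 64, 80, 64, 64]
t=18: [11, 11, 36, 11, 36, 36]
t=19: [50, 50, 90, 50, 90, 90]
t=20: [76, 76, 44, 76, 44, 44]
t=21: [34, 34, 85, 34, 85, 85]
t=22: [81, 81, 35, 81, 35, 35]
t=23: [26, 26, 81, 26, 81, 81]
t=24: [60, 60, 20, 60, 20, 20]
t=25: [60, 60, 60, 60, 60, 60]
t=26: [60, 60, 60, 60, 60, 60]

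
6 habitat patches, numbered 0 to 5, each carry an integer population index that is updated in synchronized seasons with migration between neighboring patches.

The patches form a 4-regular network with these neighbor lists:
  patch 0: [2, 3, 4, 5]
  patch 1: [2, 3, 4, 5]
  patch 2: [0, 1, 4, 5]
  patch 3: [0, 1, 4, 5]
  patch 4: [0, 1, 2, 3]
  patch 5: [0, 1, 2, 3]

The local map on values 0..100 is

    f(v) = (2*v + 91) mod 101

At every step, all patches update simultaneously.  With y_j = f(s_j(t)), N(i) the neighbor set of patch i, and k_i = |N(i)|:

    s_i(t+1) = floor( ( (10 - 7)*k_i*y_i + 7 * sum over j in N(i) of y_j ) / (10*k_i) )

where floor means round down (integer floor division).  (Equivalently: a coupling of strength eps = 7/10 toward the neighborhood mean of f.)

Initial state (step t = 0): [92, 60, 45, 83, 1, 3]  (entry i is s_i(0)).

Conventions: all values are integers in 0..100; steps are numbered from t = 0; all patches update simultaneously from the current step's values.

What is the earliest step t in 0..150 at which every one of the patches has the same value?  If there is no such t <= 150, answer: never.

Simulating step by step:
t=0: [92, 60, 45, 83, 1, 3]  (not all equal)
t=1: [78, 59, 71, 64, 65, 67]  (not all equal)
t=2: [29, 17, 25, 21, 23, 24]  (not all equal)
t=3: [39, 32, 37, 35, 36, 36]  (not all equal)
t=4: [63, 59, 62, 61, 61, 61]  (not all equal)
t=5: [12, 10, 11, 11, 11, 11]  (not all equal)
t=6: [12, 11, 12, 12, 12, 12]  (not all equal)
t=7: [14, 13, 13, 13, 13, 13]  (not all equal)
t=8: [16, 16, 16, 16, 16, 16]  (all equal)

Answer: 8
Key observation: Synchronization is absorbing here: once all patches are equal they stay equal, and step 8 is the first all-equal step.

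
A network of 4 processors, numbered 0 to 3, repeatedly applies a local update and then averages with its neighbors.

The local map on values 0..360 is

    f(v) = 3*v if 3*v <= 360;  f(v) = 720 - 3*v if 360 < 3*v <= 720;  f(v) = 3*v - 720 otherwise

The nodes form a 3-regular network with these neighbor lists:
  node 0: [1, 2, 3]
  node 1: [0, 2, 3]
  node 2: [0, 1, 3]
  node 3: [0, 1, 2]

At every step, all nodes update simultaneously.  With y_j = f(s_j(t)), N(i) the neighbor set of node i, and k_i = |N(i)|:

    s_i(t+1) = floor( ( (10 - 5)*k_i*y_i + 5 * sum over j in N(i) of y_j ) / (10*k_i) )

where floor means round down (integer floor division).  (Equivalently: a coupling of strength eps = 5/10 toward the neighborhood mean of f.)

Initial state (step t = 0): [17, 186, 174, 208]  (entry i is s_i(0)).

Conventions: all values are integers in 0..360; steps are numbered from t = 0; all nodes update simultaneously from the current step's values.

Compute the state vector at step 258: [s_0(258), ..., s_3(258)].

Simulating step by step:
t=0: [17, 186, 174, 208]
t=1: [101, 138, 150, 116]
t=2: [305, 306, 294, 320]
t=3: [197, 198, 186, 212]
t=4: [126, 125, 137, 111]
t=5: [335, 336, 324, 332]
t=6: [278, 279, 267, 275]
t=7: [107, 108, 96, 104]
t=8: [314, 315, 303, 311]
t=9: [215, 216, 204, 212]
t=10: [81, 80, 92, 84]
t=11: [249, 248, 260, 252]
t=12: [33, 32, 44, 36]
t=13: [105, 104, 116, 108]
t=14: [321, 320, 332, 324]
t=15: [249, 248, 260, 252]

Answer: [321, 320, 332, 324]
Key observation: The state at step 11, [249, 248, 260, 252], reappears at step 15: the system is in a cycle of period 4 from step 11 on.  Therefore the state at step 258 equals the state at step 11 + ((258 - 11) mod 4) = 14, which is [321, 320, 332, 324].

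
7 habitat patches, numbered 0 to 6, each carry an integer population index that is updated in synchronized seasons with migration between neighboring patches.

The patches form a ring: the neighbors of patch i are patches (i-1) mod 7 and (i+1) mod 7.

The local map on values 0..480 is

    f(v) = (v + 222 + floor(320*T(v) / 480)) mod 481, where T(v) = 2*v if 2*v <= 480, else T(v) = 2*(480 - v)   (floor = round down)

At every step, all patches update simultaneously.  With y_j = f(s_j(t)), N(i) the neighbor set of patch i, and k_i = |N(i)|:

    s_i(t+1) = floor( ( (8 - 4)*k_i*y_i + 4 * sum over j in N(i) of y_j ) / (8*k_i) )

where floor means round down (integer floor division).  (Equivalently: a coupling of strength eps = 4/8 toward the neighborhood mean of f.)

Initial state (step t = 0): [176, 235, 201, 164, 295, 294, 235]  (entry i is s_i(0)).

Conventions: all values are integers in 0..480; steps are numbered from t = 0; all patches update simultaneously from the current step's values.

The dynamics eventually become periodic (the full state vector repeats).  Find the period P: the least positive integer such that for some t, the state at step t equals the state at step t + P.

Answer: 2
Key observation: The state at step 6, [285, 286, 286, 286, 286, 285, 285], reappears at step 8 — and no state repeats earlier — so the cycle the system enters has period 2.

Derivation:
t=0: [176, 235, 201, 164, 295, 294, 235]
t=1: [220, 234, 208, 184, 242, 284, 253]
t=2: [272, 263, 227, 216, 264, 292, 283]
t=3: [289, 286, 269, 263, 278, 286, 286]
t=4: [284, 286, 290, 291, 288, 285, 284]
t=5: [285, 285, 284, 284, 285, 285, 286]
t=6: [285, 286, 286, 286, 286, 285, 285]
t=7: [285, 285, 285, 285, 285, 285, 286]
t=8: [285, 286, 286, 286, 286, 285, 285]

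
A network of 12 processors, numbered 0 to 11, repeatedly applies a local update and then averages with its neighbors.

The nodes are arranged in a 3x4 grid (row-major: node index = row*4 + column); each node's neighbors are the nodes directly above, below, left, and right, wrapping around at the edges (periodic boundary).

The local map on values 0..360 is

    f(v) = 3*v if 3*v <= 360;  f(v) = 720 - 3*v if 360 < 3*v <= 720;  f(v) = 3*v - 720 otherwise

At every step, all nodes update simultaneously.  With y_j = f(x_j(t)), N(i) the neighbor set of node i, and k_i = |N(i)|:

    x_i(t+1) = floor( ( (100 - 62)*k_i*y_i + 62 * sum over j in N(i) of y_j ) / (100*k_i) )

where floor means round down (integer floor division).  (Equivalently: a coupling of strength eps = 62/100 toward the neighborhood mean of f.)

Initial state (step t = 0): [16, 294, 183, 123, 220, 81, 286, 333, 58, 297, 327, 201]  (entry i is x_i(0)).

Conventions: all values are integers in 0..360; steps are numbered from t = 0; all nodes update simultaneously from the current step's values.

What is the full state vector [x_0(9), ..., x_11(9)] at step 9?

Answer: [81, 107, 259, 109, 79, 102, 251, 104, 82, 107, 260, 109]

Derivation:
t=0: [16, 294, 183, 123, 220, 81, 286, 333, 58, 297, 327, 201]
t=1: [134, 159, 206, 228, 138, 174, 200, 209, 127, 195, 191, 209]
t=2: [264, 209, 123, 107, 263, 199, 129, 121, 260, 194, 125, 130]
t=3: [111, 141, 302, 294, 121, 144, 308, 298, 117, 148, 309, 293]
t=4: [307, 280, 205, 193, 313, 285, 210, 202, 307, 282, 206, 198]
t=5: [181, 133, 110, 138, 184, 137, 104, 132, 180, 134, 108, 134]
t=6: [218, 297, 321, 294, 217, 290, 318, 294, 220, 296, 321, 296]
t=7: [96, 162, 217, 160, 94, 156, 212, 159, 95, 160, 218, 161]
t=8: [270, 220, 122, 220, 272, 225, 129, 223, 270, 220, 122, 219]
t=9: [81, 107, 259, 109, 79, 102, 251, 104, 82, 107, 260, 109]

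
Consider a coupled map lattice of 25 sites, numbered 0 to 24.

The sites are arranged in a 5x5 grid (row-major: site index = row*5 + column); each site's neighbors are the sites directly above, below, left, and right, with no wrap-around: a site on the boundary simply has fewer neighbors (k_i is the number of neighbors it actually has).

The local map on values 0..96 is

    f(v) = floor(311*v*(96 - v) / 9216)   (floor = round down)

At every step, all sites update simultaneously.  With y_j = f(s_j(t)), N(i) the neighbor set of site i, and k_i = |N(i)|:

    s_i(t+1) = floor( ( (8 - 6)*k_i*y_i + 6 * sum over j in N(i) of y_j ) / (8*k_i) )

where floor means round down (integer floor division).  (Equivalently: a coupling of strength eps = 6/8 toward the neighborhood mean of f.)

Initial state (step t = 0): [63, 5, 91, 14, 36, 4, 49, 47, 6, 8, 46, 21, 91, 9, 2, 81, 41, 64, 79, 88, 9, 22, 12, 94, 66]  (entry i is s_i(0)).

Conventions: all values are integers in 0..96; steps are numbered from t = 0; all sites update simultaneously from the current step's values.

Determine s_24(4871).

Answer: s_24(4871) = 49
Key observation: The state at step 12, [77, 77, 77, 77, 77, 77, 77, 77, 77, 77, 77, 77, 77, 77, 77, 77, 77, 77, 77, 77, 77, 77, 77, 77, 77], reappears at step 14: the system is in a cycle of period 2 from step 12 on.  Therefore the state at step 4871 equals the state at step 12 + ((4871 - 12) mod 2) = 13, which is [49, 49, 49, 49, 49, 49, 49, 49, 49, 49, 49, 49, 49, 49, 49, 49, 49, 49, 49, 49, 49, 49, 49, 49, 49].

Derivation:
t=0: [63, 5, 91, 14, 36, 4, 49, 47, 6, 8, 46, 21, 91, 9, 2, 81, 41, 64, 79, 88, 9, 22, 12, 94, 66]
t=1: [27, 44, 36, 35, 40, 59, 48, 42, 35, 29, 45, 59, 45, 22, 19, 55, 59, 49, 34, 35, 42, 47, 40, 37, 27]
t=2: [71, 72, 74, 72, 70, 72, 75, 74, 68, 65, 74, 75, 71, 63, 60, 75, 75, 74, 69, 63, 76, 75, 75, 70, 69]
t=3: [58, 56, 56, 59, 62, 56, 55, 56, 62, 66, 54, 54, 58, 65, 69, 52, 53, 56, 63, 66, 52, 52, 55, 59, 64]
t=4: [74, 75, 74, 72, 69, 75, 75, 74, 70, 67, 76, 75, 73, 68, 65, 76, 76, 74, 70, 66, 77, 76, 75, 72, 69]
t=5: [53, 53, 54, 58, 61, 52, 53, 55, 60, 63, 52, 52, 56, 61, 65, 50, 51, 54, 60, 64, 50, 51, 54, 58, 62]
t=6: [76, 76, 75, 73, 72, 76, 76, 75, 72, 70, 77, 76, 75, 71, 69, 77, 76, 75, 72, 69, 77, 76, 75, 73, 71]
t=7: [51, 51, 53, 56, 58, 50, 51, 53, 57, 59, 50, 51, 53, 58, 61, 49, 51, 53, 57, 60, 49, 51, 53, 56, 59]
t=8: [77, 76, 76, 75, 74, 77, 76, 76, 74, 73, 77, 76, 75, 74, 72, 77, 76, 76, 74, 73, 77, 76, 76, 74, 73]
t=9: [49, 50, 51, 53, 54, 49, 50, 51, 53, 55, 49, 51, 52, 54, 56, 49, 50, 51, 53, 56, 49, 50, 51, 53, 55]
t=10: [77, 77, 76, 76, 76, 77, 77, 76, 76, 75, 77, 77, 76, 76, 75, 77, 77, 76, 76, 75, 77, 77, 76, 76, 75]
t=11: [49, 49, 50, 51, 51, 49, 49, 50, 51, 52, 49, 49, 50, 51, 52, 49, 49, 50, 51, 52, 49, 49, 50, 51, 52]
t=12: [77, 77, 77, 77, 77, 77, 77, 77, 77, 77, 77, 77, 77, 77, 77, 77, 77, 77, 77, 77, 77, 77, 77, 77, 77]
t=13: [49, 49, 49, 49, 49, 49, 49, 49, 49, 49, 49, 49, 49, 49, 49, 49, 49, 49, 49, 49, 49, 49, 49, 49, 49]
t=14: [77, 77, 77, 77, 77, 77, 77, 77, 77, 77, 77, 77, 77, 77, 77, 77, 77, 77, 77, 77, 77, 77, 77, 77, 77]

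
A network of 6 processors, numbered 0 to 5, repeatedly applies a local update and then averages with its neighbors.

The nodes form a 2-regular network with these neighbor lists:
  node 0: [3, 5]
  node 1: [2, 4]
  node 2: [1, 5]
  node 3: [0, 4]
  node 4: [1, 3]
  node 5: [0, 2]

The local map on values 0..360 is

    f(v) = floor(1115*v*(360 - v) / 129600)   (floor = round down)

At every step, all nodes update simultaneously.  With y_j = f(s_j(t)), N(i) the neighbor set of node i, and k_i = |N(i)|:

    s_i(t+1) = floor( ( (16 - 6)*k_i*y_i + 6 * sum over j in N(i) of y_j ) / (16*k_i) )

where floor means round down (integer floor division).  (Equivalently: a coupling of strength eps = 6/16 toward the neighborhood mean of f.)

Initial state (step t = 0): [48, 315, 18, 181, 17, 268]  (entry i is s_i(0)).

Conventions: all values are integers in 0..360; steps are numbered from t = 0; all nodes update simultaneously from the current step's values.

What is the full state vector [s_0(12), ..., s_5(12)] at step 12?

Answer: [260, 248, 251, 258, 251, 257]

Derivation:
t=0: [48, 315, 18, 181, 17, 268]
t=1: [171, 94, 94, 207, 106, 166]
t=2: [276, 218, 226, 265, 235, 265]
t=3: [205, 262, 252, 219, 247, 221]
t=4: [269, 226, 237, 261, 240, 260]
t=5: [214, 255, 246, 224, 244, 225]
t=6: [265, 234, 242, 259, 244, 258]
t=7: [219, 249, 242, 226, 241, 227]
t=8: [262, 240, 246, 258, 246, 257]
t=9: [222, 244, 239, 227, 239, 228]
t=10: [261, 244, 248, 257, 249, 257]
t=11: [223, 240, 236, 227, 236, 228]
t=12: [260, 248, 251, 258, 251, 257]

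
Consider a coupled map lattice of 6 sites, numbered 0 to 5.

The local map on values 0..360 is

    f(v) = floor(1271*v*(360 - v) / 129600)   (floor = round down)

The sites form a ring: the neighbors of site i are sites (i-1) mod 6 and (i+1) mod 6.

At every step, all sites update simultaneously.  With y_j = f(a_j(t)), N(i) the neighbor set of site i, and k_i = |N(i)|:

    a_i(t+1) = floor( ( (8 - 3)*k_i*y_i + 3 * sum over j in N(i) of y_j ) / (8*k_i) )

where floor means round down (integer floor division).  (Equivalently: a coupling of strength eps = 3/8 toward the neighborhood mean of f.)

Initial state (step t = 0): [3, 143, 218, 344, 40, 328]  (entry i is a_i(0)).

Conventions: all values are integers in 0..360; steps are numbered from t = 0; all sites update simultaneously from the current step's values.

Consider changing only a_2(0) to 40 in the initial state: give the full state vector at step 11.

Answer: [249, 175, 168, 232, 298, 304]
Key observation: This trace re-runs the system from the modified initial state.

Derivation:
t=0: [3, 143, 40, 344, 40, 328]
t=1: [82, 215, 145, 80, 107, 89]
t=2: [240, 289, 288, 243, 250, 239]
t=3: [267, 216, 216, 262, 273, 280]
t=4: [250, 293, 294, 257, 233, 225]
t=5: [259, 206, 203, 251, 285, 290]
t=6: [255, 300, 303, 265, 218, 211]
t=7: [254, 190, 184, 242, 293, 298]
t=8: [258, 306, 309, 270, 206, 198]
t=9: [250, 178, 171, 235, 297, 302]
t=10: [259, 307, 310, 273, 200, 191]
t=11: [249, 175, 168, 232, 298, 304]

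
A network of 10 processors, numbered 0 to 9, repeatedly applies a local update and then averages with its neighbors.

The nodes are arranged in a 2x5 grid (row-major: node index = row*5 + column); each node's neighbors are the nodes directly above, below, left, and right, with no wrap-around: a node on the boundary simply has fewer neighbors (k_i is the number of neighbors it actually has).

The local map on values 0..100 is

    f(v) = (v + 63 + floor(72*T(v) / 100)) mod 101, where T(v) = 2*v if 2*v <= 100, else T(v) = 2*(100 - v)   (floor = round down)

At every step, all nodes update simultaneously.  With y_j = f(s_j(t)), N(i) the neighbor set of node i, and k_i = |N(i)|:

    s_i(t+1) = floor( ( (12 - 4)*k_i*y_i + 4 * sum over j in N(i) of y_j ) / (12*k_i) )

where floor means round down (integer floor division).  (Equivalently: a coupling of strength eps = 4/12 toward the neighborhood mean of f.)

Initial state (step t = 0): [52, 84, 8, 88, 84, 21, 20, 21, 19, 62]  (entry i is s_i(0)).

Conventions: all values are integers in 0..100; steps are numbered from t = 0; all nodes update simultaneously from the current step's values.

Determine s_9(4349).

Simulating step by step:
t=0: [52, 84, 8, 88, 84, 21, 20, 21, 19, 62]
t=1: [69, 65, 71, 62, 70, 24, 17, 19, 22, 64]
t=2: [66, 68, 67, 70, 75, 26, 13, 15, 28, 66]
t=3: [67, 78, 78, 69, 73, 45, 84, 88, 47, 67]
t=4: [74, 71, 71, 74, 73, 71, 69, 68, 74, 75]
t=5: [73, 74, 74, 73, 73, 74, 74, 75, 73, 73]
t=6: [73, 73, 73, 73, 73, 73, 73, 73, 73, 73]
t=7: [73, 73, 73, 73, 73, 73, 73, 73, 73, 73]

Answer: s_9(4349) = 73
Key observation: The state at step 6, [73, 73, 73, 73, 73, 73, 73, 73, 73, 73], reappears at step 7: the system is in a cycle of period 1 from step 6 on.  Therefore the state at step 4349 equals the state at step 6 + ((4349 - 6) mod 1) = 6, which is [73, 73, 73, 73, 73, 73, 73, 73, 73, 73].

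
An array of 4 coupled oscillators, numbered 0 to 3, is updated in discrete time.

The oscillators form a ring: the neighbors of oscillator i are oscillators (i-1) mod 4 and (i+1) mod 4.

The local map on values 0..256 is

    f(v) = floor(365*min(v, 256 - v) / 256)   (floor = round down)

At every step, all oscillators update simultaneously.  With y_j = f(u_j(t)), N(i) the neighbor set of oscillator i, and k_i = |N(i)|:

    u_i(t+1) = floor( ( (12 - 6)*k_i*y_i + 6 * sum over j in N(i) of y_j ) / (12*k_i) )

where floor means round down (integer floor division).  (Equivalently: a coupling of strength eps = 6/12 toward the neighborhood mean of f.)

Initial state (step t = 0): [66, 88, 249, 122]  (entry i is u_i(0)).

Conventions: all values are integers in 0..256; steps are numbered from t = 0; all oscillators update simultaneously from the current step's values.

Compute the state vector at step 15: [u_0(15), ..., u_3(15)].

Answer: [156, 156, 156, 156]

Derivation:
t=0: [66, 88, 249, 122]
t=1: [121, 88, 79, 112]
t=2: [157, 133, 127, 150]
t=3: [152, 168, 172, 156]
t=4: [140, 129, 126, 137]
t=5: [170, 176, 177, 170]
t=6: [120, 115, 115, 119]
t=7: [168, 165, 164, 168]
t=8: [126, 128, 129, 126]
t=9: [179, 181, 180, 179]
t=10: [108, 107, 107, 108]
t=11: [152, 152, 152, 152]
t=12: [148, 148, 148, 148]
t=13: [153, 153, 153, 153]
t=14: [146, 146, 146, 146]
t=15: [156, 156, 156, 156]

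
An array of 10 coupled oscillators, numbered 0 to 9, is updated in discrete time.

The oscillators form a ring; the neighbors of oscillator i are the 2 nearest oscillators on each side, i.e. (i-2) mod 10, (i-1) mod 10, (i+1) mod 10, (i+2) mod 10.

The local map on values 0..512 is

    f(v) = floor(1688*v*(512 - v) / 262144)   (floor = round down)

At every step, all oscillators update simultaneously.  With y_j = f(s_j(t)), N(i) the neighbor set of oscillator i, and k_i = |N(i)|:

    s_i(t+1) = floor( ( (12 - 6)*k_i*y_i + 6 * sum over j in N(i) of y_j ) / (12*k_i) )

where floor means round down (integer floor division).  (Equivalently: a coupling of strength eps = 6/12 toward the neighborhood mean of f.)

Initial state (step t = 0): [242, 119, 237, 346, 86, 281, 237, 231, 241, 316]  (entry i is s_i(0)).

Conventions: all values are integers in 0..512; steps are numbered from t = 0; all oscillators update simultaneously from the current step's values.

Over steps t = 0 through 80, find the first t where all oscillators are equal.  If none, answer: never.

Answer: 9
Key observation: Synchronization is absorbing here: once all oscillators are equal they stay equal, and step 9 is the first all-equal step.

Derivation:
t=0: [242, 119, 237, 346, 86, 281, 237, 231, 241, 316]  (not all equal)
t=1: [402, 351, 375, 356, 320, 388, 395, 415, 416, 393]  (not all equal)
t=2: [298, 340, 339, 353, 359, 318, 301, 275, 271, 295]  (not all equal)
t=3: [403, 383, 376, 368, 369, 391, 402, 414, 416, 409]  (not all equal)
t=4: [287, 311, 324, 331, 326, 305, 287, 270, 265, 275]  (not all equal)
t=5: [411, 402, 395, 391, 394, 404, 412, 417, 419, 416]  (not all equal)
t=6: [269, 282, 292, 297, 292, 280, 268, 259, 255, 260]  (not all equal)
t=7: [419, 416, 414, 413, 414, 417, 419, 420, 420, 420]  (not all equal)
t=8: [251, 256, 259, 260, 259, 255, 251, 249, 248, 249]  (not all equal)
t=9: [421, 421, 421, 421, 421, 421, 421, 421, 421, 421]  (all equal)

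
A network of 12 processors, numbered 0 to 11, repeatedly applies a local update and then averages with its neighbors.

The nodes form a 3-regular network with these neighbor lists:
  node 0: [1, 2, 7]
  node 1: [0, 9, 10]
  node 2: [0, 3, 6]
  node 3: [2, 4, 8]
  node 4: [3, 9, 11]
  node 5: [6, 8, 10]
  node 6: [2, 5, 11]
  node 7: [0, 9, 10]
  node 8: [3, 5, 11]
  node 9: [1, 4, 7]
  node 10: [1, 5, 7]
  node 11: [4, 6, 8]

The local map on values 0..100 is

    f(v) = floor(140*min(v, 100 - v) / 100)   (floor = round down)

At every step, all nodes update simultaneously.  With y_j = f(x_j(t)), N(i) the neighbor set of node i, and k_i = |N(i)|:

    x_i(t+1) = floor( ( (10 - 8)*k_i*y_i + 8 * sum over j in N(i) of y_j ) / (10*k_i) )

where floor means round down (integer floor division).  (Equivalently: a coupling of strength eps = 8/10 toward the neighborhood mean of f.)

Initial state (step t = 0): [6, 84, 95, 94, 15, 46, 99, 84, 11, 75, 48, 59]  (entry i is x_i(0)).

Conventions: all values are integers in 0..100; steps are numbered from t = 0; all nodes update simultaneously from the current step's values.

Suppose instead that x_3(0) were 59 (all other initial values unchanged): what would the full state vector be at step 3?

Simulating step by step:
t=0: [6, 84, 95, 59, 15, 46, 99, 84, 11, 75, 48, 59]
t=1: [15, 33, 19, 22, 43, 34, 34, 33, 50, 24, 42, 21]
t=2: [35, 39, 31, 47, 36, 56, 36, 39, 42, 47, 48, 53]
t=3: [50, 59, 52, 53, 62, 58, 55, 59, 62, 55, 58, 55]

Answer: [50, 59, 52, 53, 62, 58, 55, 59, 62, 55, 58, 55]
Key observation: This trace re-runs the system from the modified initial state.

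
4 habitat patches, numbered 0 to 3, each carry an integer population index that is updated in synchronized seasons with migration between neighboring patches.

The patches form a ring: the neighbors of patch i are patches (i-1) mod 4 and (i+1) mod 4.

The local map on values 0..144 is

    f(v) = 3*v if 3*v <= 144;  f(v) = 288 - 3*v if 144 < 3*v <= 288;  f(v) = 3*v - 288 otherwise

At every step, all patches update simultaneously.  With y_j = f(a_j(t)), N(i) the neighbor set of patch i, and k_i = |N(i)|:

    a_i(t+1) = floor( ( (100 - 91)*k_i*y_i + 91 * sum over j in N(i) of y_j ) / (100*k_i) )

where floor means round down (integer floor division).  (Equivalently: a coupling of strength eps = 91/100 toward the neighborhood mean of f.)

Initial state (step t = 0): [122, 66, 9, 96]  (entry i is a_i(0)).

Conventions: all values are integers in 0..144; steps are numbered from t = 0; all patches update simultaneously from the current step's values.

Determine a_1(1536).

Answer: a_1(1536) = 126
Key observation: The state at step 22, [18, 18, 18, 18], reappears at step 26: the system is in a cycle of period 4 from step 22 on.  Therefore the state at step 1536 equals the state at step 22 + ((1536 - 22) mod 4) = 24, which is [126, 126, 126, 126].

Derivation:
t=0: [122, 66, 9, 96]
t=1: [47, 55, 43, 47]
t=2: [132, 133, 131, 135]
t=3: [113, 106, 113, 107]
t=4: [33, 49, 33, 49]
t=5: [137, 102, 137, 102]
t=6: [27, 113, 27, 113]
t=7: [53, 78, 53, 78]
t=8: [60, 122, 60, 122]
t=9: [80, 105, 80, 105]
t=10: [28, 46, 28, 46]
t=11: [133, 88, 133, 88]
t=12: [31, 103, 31, 103]
t=13: [27, 86, 27, 86]
t=14: [34, 76, 34, 76]
t=15: [63, 98, 63, 98]
t=16: [14, 90, 14, 90]
t=17: [20, 39, 20, 39]
t=18: [111, 65, 111, 65]
t=19: [88, 49, 88, 49]
t=20: [130, 34, 130, 34]
t=21: [102, 102, 102, 102]
t=22: [18, 18, 18, 18]
t=23: [54, 54, 54, 54]
t=24: [126, 126, 126, 126]
t=25: [90, 90, 90, 90]
t=26: [18, 18, 18, 18]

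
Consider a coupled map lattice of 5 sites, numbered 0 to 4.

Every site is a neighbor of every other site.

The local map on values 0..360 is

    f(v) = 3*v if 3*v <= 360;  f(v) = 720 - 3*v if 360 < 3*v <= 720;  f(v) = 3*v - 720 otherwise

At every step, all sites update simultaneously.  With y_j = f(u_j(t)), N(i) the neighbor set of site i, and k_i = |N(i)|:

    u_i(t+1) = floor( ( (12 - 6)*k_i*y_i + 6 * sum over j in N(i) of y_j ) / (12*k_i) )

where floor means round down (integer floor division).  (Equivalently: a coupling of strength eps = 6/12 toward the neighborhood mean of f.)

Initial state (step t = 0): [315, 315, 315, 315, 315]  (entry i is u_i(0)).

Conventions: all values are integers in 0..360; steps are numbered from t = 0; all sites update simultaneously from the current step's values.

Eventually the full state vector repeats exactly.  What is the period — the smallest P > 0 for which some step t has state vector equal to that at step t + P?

Answer: 4
Key observation: The state at step 0, [315, 315, 315, 315, 315], reappears at step 4 — and no state repeats earlier — so the cycle the system enters has period 4.

Derivation:
t=0: [315, 315, 315, 315, 315]
t=1: [225, 225, 225, 225, 225]
t=2: [45, 45, 45, 45, 45]
t=3: [135, 135, 135, 135, 135]
t=4: [315, 315, 315, 315, 315]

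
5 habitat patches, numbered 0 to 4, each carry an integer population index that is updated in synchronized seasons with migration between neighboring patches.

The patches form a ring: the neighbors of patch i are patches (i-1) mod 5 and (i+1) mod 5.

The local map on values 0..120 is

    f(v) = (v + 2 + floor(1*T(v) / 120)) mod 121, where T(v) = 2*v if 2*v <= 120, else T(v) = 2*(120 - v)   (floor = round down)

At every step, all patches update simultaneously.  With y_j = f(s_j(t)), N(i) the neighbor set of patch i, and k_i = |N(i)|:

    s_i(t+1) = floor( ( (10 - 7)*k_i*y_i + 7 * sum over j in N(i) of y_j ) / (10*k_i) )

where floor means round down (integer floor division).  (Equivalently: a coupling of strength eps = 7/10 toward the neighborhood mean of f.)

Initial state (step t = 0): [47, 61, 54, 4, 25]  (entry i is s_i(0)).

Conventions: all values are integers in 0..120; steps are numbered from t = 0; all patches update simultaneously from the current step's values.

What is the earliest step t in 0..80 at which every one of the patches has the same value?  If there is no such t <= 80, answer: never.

Simulating step by step:
t=0: [47, 61, 54, 4, 25]  (not all equal)
t=1: [46, 55, 40, 30, 27]  (not all equal)
t=2: [44, 48, 43, 34, 36]  (not all equal)
t=3: [44, 46, 43, 39, 40]  (not all equal)
t=4: [45, 46, 44, 42, 43]  (not all equal)
t=5: [46, 46, 46, 45, 45]  (not all equal)
t=6: [47, 48, 47, 47, 47]  (not all equal)
t=7: [49, 49, 49, 49, 49]  (all equal)

Answer: 7
Key observation: Synchronization is absorbing here: once all patches are equal they stay equal, and step 7 is the first all-equal step.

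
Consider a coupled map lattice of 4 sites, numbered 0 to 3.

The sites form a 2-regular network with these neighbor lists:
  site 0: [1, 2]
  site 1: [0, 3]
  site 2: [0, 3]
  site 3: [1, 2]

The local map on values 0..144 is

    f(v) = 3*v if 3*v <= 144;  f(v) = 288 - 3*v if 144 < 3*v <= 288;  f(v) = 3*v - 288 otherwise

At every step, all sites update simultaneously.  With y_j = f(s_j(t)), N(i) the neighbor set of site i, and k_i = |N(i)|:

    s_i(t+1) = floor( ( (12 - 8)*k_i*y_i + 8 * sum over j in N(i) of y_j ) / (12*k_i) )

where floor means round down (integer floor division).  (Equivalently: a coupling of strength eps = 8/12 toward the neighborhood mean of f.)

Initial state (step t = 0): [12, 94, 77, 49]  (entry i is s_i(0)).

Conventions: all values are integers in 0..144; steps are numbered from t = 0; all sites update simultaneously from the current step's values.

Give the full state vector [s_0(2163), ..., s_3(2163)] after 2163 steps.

Simulating step by step:
t=0: [12, 94, 77, 49]
t=1: [33, 61, 78, 68]
t=2: [86, 96, 79, 81]
t=3: [27, 25, 42, 32]
t=4: [94, 84, 101, 99]
t=5: [19, 17, 10, 20]
t=6: [46, 56, 49, 47]
t=7: [133, 133, 140, 134]
t=8: [118, 112, 119, 119]
t=9: [61, 61, 68, 62]
t=10: [98, 104, 97, 97]
t=11: [11, 11, 4, 10]
t=12: [26, 32, 25, 25]
t=13: [83, 83, 76, 82]
t=14: [46, 40, 47, 47]
t=15: [133, 133, 140, 134]

Answer: [11, 11, 4, 10]
Key observation: The state at step 7, [133, 133, 140, 134], reappears at step 15: the system is in a cycle of period 8 from step 7 on.  Therefore the state at step 2163 equals the state at step 7 + ((2163 - 7) mod 8) = 11, which is [11, 11, 4, 10].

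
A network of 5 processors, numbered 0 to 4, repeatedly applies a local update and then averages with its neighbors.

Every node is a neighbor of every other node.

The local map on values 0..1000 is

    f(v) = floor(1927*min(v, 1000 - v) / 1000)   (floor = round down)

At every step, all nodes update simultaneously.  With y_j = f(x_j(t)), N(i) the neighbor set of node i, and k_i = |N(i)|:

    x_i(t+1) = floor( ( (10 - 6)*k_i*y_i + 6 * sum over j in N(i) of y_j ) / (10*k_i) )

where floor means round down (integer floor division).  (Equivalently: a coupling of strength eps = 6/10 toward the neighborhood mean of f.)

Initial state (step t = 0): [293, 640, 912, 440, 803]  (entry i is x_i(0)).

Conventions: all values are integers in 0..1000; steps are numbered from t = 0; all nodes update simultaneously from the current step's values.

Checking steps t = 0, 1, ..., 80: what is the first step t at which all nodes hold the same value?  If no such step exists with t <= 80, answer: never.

Simulating step by step:
t=0: [293, 640, 912, 440, 803]  (not all equal)
t=1: [538, 571, 440, 609, 492]  (not all equal)
t=2: [862, 846, 851, 827, 876]  (not all equal)
t=3: [279, 286, 284, 296, 272]  (not all equal)
t=4: [543, 547, 546, 551, 540]  (not all equal)
t=5: [876, 874, 875, 872, 878]  (not all equal)
t=6: [239, 240, 240, 241, 238]  (not all equal)
t=7: [460, 461, 461, 461, 460]  (not all equal)
t=8: [886, 887, 887, 887, 886]  (not all equal)
t=9: [218, 217, 217, 217, 218]  (not all equal)
t=10: [419, 418, 418, 418, 419]  (not all equal)
t=11: [806, 805, 805, 805, 806]  (not all equal)
t=12: [373, 374, 374, 374, 373]  (not all equal)
t=13: [718, 719, 719, 719, 718]  (not all equal)
t=14: [542, 541, 541, 541, 542]  (not all equal)
t=15: [882, 883, 883, 883, 882]  (not all equal)
t=16: [226, 225, 225, 225, 226]  (not all equal)
t=17: [434, 433, 433, 433, 434]  (not all equal)
t=18: [835, 834, 834, 834, 835]  (not all equal)
t=19: [317, 318, 318, 318, 317]  (not all equal)
t=20: [610, 611, 611, 611, 610]  (not all equal)
t=21: [750, 749, 749, 749, 750]  (not all equal)
t=22: [481, 482, 482, 482, 481]  (not all equal)
t=23: [926, 927, 927, 927, 926]  (not all equal)
t=24: [141, 140, 140, 140, 141]  (not all equal)
t=25: [270, 269, 269, 269, 270]  (not all equal)
t=26: [519, 518, 518, 518, 519]  (not all equal)
t=27: [926, 927, 927, 927, 926]  (not all equal)

Answer: never
Key observation: The state at step 23 reappears at step 27 — the system is in a cycle of period 4 from step 23 on.  No step 0..27 is synchronized, and the cycle repeats forever, so no step up to 80 (or ever) has all nodes equal.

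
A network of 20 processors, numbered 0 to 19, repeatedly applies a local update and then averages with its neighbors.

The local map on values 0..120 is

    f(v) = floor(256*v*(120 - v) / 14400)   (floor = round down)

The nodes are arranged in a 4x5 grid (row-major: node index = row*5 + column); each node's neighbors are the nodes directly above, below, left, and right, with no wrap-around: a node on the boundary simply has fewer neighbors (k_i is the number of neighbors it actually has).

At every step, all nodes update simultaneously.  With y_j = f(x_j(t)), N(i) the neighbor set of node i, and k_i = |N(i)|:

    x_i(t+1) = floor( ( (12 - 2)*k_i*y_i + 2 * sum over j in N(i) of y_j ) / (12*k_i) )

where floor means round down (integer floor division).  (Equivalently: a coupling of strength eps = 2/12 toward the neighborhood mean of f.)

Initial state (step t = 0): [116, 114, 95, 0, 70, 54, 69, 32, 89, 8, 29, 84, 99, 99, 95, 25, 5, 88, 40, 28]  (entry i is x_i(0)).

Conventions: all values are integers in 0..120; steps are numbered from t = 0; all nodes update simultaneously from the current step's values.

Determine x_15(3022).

Simulating step by step:
t=0: [116, 114, 95, 0, 70, 54, 69, 32, 89, 8, 29, 84, 99, 99, 95, 25, 5, 88, 40, 28]
t=1: [12, 16, 38, 8, 52, 58, 59, 49, 45, 21, 47, 50, 37, 37, 40, 39, 16, 47, 53, 45]
t=2: [26, 32, 51, 22, 55, 60, 61, 60, 56, 39, 60, 60, 54, 54, 55, 54, 34, 58, 62, 59]
t=3: [45, 51, 60, 42, 60, 62, 62, 63, 61, 57, 63, 63, 63, 63, 62, 62, 53, 62, 63, 63]
t=4: [60, 62, 63, 58, 63, 62, 62, 63, 62, 63, 63, 63, 63, 63, 63, 63, 63, 63, 63, 63]
t=5: [63, 63, 63, 63, 63, 63, 63, 63, 63, 63, 63, 63, 63, 63, 63, 63, 63, 63, 63, 63]
t=6: [63, 63, 63, 63, 63, 63, 63, 63, 63, 63, 63, 63, 63, 63, 63, 63, 63, 63, 63, 63]

Answer: x_15(3022) = 63
Key observation: The state at step 5, [63, 63, 63, 63, 63, 63, 63, 63, 63, 63, 63, 63, 63, 63, 63, 63, 63, 63, 63, 63], reappears at step 6: the system is in a cycle of period 1 from step 5 on.  Therefore the state at step 3022 equals the state at step 5 + ((3022 - 5) mod 1) = 5, which is [63, 63, 63, 63, 63, 63, 63, 63, 63, 63, 63, 63, 63, 63, 63, 63, 63, 63, 63, 63].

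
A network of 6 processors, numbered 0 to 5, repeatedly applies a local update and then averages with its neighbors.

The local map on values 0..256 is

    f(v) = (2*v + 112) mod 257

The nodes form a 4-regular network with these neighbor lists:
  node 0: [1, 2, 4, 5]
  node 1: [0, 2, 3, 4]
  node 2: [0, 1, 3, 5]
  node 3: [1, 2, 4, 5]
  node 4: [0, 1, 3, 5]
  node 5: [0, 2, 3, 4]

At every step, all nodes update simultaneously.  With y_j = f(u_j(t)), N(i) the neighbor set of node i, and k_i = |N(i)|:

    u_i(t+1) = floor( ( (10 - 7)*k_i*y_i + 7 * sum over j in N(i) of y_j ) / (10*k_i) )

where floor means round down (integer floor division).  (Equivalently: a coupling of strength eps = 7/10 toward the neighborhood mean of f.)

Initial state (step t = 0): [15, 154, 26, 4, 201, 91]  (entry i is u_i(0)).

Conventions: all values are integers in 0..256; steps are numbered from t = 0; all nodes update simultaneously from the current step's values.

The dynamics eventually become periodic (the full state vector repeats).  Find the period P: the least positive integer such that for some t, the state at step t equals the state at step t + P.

Simulating step by step:
t=0: [15, 154, 26, 4, 201, 91]
t=1: [106, 123, 130, 99, 80, 85]
t=2: [64, 74, 77, 60, 47, 51]
t=3: [147, 121, 123, 145, 182, 184]
t=4: [156, 136, 137, 155, 173, 174]
t=5: [165, 153, 154, 165, 176, 176]
t=6: [184, 177, 178, 184, 191, 191]
t=7: [223, 219, 219, 223, 227, 227]
t=8: [44, 41, 41, 44, 46, 46]
t=9: [199, 197, 197, 199, 200, 200]
t=10: [252, 251, 251, 252, 253, 253]
t=11: [102, 101, 101, 102, 102, 102]
t=12: [58, 58, 58, 58, 58, 58]
t=13: [228, 228, 228, 228, 228, 228]
t=14: [54, 54, 54, 54, 54, 54]
t=15: [220, 220, 220, 220, 220, 220]
t=16: [38, 38, 38, 38, 38, 38]
t=17: [188, 188, 188, 188, 188, 188]
t=18: [231, 231, 231, 231, 231, 231]
t=19: [60, 60, 60, 60, 60, 60]
t=20: [232, 232, 232, 232, 232, 232]
t=21: [62, 62, 62, 62, 62, 62]
t=22: [236, 236, 236, 236, 236, 236]
t=23: [70, 70, 70, 70, 70, 70]
t=24: [252, 252, 252, 252, 252, 252]
t=25: [102, 102, 102, 102, 102, 102]
t=26: [59, 59, 59, 59, 59, 59]
t=27: [230, 230, 230, 230, 230, 230]
t=28: [58, 58, 58, 58, 58, 58]

Answer: 16
Key observation: The state at step 12, [58, 58, 58, 58, 58, 58], reappears at step 28 — and no state repeats earlier — so the cycle the system enters has period 16.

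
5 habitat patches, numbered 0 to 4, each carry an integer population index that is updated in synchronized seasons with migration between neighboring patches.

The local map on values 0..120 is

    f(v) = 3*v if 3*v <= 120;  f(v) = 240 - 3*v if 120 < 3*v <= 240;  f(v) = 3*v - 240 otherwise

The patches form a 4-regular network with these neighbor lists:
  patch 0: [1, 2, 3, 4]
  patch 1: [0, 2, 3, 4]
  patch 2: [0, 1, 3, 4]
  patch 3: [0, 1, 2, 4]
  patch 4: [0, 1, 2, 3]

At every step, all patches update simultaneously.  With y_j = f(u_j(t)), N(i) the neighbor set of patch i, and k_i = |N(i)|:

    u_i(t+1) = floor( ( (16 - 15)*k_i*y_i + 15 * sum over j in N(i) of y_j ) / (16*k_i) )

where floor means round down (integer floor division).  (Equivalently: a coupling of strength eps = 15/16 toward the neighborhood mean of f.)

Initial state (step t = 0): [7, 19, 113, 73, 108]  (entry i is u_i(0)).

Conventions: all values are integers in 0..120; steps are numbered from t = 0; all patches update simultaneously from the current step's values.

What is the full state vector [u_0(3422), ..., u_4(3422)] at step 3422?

Simulating step by step:
t=0: [7, 19, 113, 73, 108]
t=1: [62, 56, 49, 62, 51]
t=2: [75, 72, 68, 75, 69]
t=3: [26, 24, 22, 26, 23]
t=4: [71, 72, 73, 71, 73]
t=5: [23, 24, 24, 23, 24]
t=6: [71, 70, 70, 71, 70]
t=7: [29, 28, 28, 29, 28]
t=8: [84, 85, 85, 84, 85]
t=9: [14, 13, 13, 14, 13]
t=10: [39, 40, 40, 39, 40]
t=11: [119, 118, 118, 119, 118]
t=12: [114, 115, 115, 114, 115]
t=13: [104, 103, 103, 104, 103]
t=14: [69, 70, 70, 69, 70]
t=15: [30, 31, 31, 30, 31]
t=16: [92, 91, 91, 92, 91]
t=17: [33, 34, 34, 33, 34]
t=18: [101, 100, 100, 101, 100]
t=19: [60, 61, 61, 60, 61]
t=20: [57, 58, 58, 57, 58]
t=21: [66, 67, 67, 66, 67]
t=22: [39, 40, 40, 39, 40]

Answer: [69, 70, 70, 69, 70]
Key observation: The state at step 10, [39, 40, 40, 39, 40], reappears at step 22: the system is in a cycle of period 12 from step 10 on.  Therefore the state at step 3422 equals the state at step 10 + ((3422 - 10) mod 12) = 14, which is [69, 70, 70, 69, 70].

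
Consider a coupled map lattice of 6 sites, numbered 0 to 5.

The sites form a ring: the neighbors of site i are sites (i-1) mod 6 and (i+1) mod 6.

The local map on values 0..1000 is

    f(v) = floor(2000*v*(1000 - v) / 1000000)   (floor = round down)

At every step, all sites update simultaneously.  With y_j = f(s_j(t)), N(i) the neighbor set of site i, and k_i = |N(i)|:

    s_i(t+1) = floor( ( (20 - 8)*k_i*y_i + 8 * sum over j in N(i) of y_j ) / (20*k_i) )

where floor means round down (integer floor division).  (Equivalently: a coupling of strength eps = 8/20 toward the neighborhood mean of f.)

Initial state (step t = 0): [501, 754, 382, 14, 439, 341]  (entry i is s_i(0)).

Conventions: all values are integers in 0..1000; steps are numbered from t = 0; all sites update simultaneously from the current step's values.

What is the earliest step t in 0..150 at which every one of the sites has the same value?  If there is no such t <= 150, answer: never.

Answer: 4
Key observation: Synchronization is absorbing here: once all sites are equal they stay equal, and step 4 is the first all-equal step.

Derivation:
t=0: [501, 754, 382, 14, 439, 341]  (not all equal)
t=1: [463, 416, 362, 209, 390, 467]  (not all equal)
t=2: [494, 482, 439, 385, 450, 492]  (not all equal)
t=3: [499, 497, 489, 481, 491, 498]  (not all equal)
t=4: [499, 499, 499, 499, 499, 499]  (all equal)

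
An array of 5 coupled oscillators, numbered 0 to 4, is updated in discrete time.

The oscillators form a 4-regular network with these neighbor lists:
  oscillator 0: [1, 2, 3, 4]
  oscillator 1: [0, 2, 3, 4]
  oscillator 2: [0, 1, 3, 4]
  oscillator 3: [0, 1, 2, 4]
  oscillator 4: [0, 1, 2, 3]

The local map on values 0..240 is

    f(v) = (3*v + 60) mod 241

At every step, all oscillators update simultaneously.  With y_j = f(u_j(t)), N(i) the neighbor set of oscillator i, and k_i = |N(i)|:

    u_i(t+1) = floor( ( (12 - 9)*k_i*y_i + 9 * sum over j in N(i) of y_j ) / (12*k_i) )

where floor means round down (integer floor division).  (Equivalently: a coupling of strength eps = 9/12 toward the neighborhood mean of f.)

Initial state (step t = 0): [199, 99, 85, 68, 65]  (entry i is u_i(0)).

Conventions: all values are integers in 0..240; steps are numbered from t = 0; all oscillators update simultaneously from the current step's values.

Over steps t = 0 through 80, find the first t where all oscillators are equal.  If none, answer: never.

Simulating step by step:
t=0: [199, 99, 85, 68, 65]  (not all equal)
t=1: [86, 82, 80, 76, 76]  (not all equal)
t=2: [60, 59, 59, 58, 58]  (not all equal)
t=3: [236, 236, 236, 236, 236]  (all equal)

Answer: 3
Key observation: Synchronization is absorbing here: once all oscillators are equal they stay equal, and step 3 is the first all-equal step.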